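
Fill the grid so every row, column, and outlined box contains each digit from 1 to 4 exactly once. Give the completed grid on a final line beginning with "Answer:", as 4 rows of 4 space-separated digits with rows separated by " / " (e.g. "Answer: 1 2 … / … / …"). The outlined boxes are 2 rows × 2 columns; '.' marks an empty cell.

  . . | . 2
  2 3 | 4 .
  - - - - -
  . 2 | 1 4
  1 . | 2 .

Step 1. [r1c1∈{4}] r1c1 has the single candidate 4 ⇒ r1c1=4.
Step 2. [r2c4∈{1}] r2c4's peers cover all but 1 ⇒ r2c4=1.
Step 3. [r4c2∈{4}] only 4 remains possible at r4c2, so r4c2=4.
Step 4. [r1c2∈{1}] only 1 remains possible at r1c2 ⇒ r1c2=1.
Step 5. [r4c4∈{3}] r4c4's peers cover all but 3, so r4c4=3.
Step 6. [r3c1∈{3}] r3c1's peers cover all but 3 ⇒ r3c1=3.
Step 7. [r1c3∈{3}] only 3 remains possible at r1c3. So r1c3=3.

Answer: 4 1 3 2 / 2 3 4 1 / 3 2 1 4 / 1 4 2 3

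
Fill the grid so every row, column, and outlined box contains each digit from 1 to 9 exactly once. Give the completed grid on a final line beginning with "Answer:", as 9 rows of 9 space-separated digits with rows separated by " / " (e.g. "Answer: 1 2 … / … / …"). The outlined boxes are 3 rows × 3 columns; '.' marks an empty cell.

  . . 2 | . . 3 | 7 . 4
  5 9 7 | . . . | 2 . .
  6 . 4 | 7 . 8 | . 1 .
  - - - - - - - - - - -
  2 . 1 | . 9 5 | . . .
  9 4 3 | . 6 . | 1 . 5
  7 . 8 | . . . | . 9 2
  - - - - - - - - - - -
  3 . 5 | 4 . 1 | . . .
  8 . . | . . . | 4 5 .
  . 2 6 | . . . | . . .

Step 1. [r1c4∈{1,5,6,9}] 9 has one home in row 1: r1c4, so r1c4=9.
Step 2. [r1c8∈{6,8}] row 1 places 6 nowhere but r1c8 ⇒ r1c8=6.
Step 3. [r7c2∈{7}] only 7 remains possible at r7c2, so r7c2=7.
Step 4. [r5c6∈{2,7}] 7 has one home in box 5: r5c6, so r5c6=7.
Step 5. [r5c8∈{8}] r5c8 is down to just 8, so r5c8=8.
Step 6. [r8c6∈{2,6,9}] in col 6, 2 fits only at r8c6. So r8c6=2.
Step 7. [r2c8∈{3}] r2c8 has the single candidate 3, so r2c8=3.
Step 8. [r9c8∈{7}] only 7 remains possible at r9c8. So r9c8=7.
Step 9. [r3c9∈{9}] nothing but 9 survives at r3c9. So r3c9=9.
Step 10. [r7c5∈{8}] r7c5's peers cover all but 8. So r7c5=8.
Step 11. [r7c9∈{6}] r7c9 has the single candidate 6, so r7c9=6.
Step 12. [r1c5∈{1,5}] r1c5 is the only open cell in row 1 admitting 5, so r1c5=5.
Step 13. [r9c5∈{3}] r9c5's peers cover all but 3. So r9c5=3.
Step 14. [r8c2∈{1}] r8c2's peers cover all but 1. So r8c2=1.
Step 15. [r6c6∈{4}] r6c6 is down to just 4. So r6c6=4.
Step 16. [r4c2∈{6}] nothing but 6 survives at r4c2. So r4c2=6.
Step 17. [r4c7∈{3}] r4c7 has the single candidate 3, so r4c7=3.
Step 18. [r6c5∈{1}] nothing but 1 survives at r6c5. So r6c5=1.
Step 19. [r9c7∈{8,9}] r9c7 is the only open cell in col 7 admitting 8, so r9c7=8.
Step 20. [r2c6∈{6}] r2c6's peers cover all but 6 ⇒ r2c6=6.
Step 21. [r8c5∈{7}] r8c5 is down to just 7 ⇒ r8c5=7.
Step 22. [r8c9∈{3}] r8c9 has the single candidate 3, so r8c9=3.
Step 23. [r1c2∈{8}] r1c2's peers cover all but 8 ⇒ r1c2=8.
Step 24. [r3c2∈{3}] r3c2's peers cover all but 3. So r3c2=3.
Step 25. [r6c7∈{6}] only 6 remains possible at r6c7, so r6c7=6.
Step 26. [r2c5∈{4}] r2c5 is down to just 4, so r2c5=4.
Step 27. [r9c9∈{1}] nothing but 1 survives at r9c9. So r9c9=1.
Step 28. [r9c6∈{9}] nothing but 9 survives at r9c6 ⇒ r9c6=9.
Step 29. [r3c5∈{2}] r3c5 has the single candidate 2, so r3c5=2.
Step 30. [r4c8∈{4}] nothing but 4 survives at r4c8 ⇒ r4c8=4.
Step 31. [r9c4∈{5}] only 5 remains possible at r9c4. So r9c4=5.
Step 32. [r7c7∈{9}] r7c7's peers cover all but 9, so r7c7=9.
Step 33. [r2c4∈{1}] r2c4's peers cover all but 1 ⇒ r2c4=1.
Step 34. [r4c4∈{8}] r4c4 has the single candidate 8. So r4c4=8.
Step 35. [r2c9∈{8}] nothing but 8 survives at r2c9, so r2c9=8.
Step 36. [r4c9∈{7}] only 7 remains possible at r4c9. So r4c9=7.
Step 37. [r8c3∈{9}] r8c3's peers cover all but 9. So r8c3=9.
Step 38. [r5c4∈{2}] only 2 remains possible at r5c4 ⇒ r5c4=2.
Step 39. [r7c8∈{2}] r7c8's peers cover all but 2, so r7c8=2.
Step 40. [r6c2∈{5}] r6c2's peers cover all but 5, so r6c2=5.
Step 41. [r9c1∈{4}] only 4 remains possible at r9c1 ⇒ r9c1=4.
Step 42. [r3c7∈{5}] r3c7 is down to just 5 ⇒ r3c7=5.
Step 43. [r1c1∈{1}] r1c1's peers cover all but 1. So r1c1=1.
Step 44. [r6c4∈{3}] r6c4's peers cover all but 3. So r6c4=3.
Step 45. [r8c4∈{6}] r8c4 is down to just 6 ⇒ r8c4=6.

Answer: 1 8 2 9 5 3 7 6 4 / 5 9 7 1 4 6 2 3 8 / 6 3 4 7 2 8 5 1 9 / 2 6 1 8 9 5 3 4 7 / 9 4 3 2 6 7 1 8 5 / 7 5 8 3 1 4 6 9 2 / 3 7 5 4 8 1 9 2 6 / 8 1 9 6 7 2 4 5 3 / 4 2 6 5 3 9 8 7 1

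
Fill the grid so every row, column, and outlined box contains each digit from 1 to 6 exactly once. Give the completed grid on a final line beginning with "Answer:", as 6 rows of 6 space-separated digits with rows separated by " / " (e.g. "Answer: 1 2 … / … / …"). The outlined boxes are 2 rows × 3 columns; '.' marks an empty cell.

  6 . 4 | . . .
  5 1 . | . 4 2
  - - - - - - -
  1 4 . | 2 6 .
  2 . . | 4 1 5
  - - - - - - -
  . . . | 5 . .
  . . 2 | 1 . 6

Step 1. [r2c3∈{3}] r2c3's peers cover all but 3 ⇒ r2c3=3.
Step 2. [r6c5∈{3}] only 3 remains possible at r6c5. So r6c5=3.
Step 3. [r4c3∈{6}] r4c3 is down to just 6, so r4c3=6.
Step 4. [r5c1∈{3,4}] col 1 places 3 nowhere but r5c1, so r5c1=3.
Step 5. [r3c6∈{3}] nothing but 3 survives at r3c6, so r3c6=3.
Step 6. [r1c5∈{5}] r1c5's peers cover all but 5 ⇒ r1c5=5.
Step 7. [r2c4∈{6}] r2c4's peers cover all but 6 ⇒ r2c4=6.
Step 8. [r5c5∈{2}] nothing but 2 survives at r5c5, so r5c5=2.
Step 9. [r5c2∈{6}] r5c2's peers cover all but 6, so r5c2=6.
Step 10. [r5c3∈{1}] r5c3 has the single candidate 1. So r5c3=1.
Step 11. [r1c2∈{2}] r1c2's peers cover all but 2, so r1c2=2.
Step 12. [r6c2∈{5}] r6c2 is down to just 5 ⇒ r6c2=5.
Step 13. [r1c4∈{3}] nothing but 3 survives at r1c4, so r1c4=3.
Step 14. [r6c1∈{4}] r6c1's peers cover all but 4 ⇒ r6c1=4.
Step 15. [r3c3∈{5}] only 5 remains possible at r3c3. So r3c3=5.
Step 16. [r4c2∈{3}] nothing but 3 survives at r4c2. So r4c2=3.
Step 17. [r1c6∈{1}] nothing but 1 survives at r1c6 ⇒ r1c6=1.
Step 18. [r5c6∈{4}] r5c6 is down to just 4 ⇒ r5c6=4.

Answer: 6 2 4 3 5 1 / 5 1 3 6 4 2 / 1 4 5 2 6 3 / 2 3 6 4 1 5 / 3 6 1 5 2 4 / 4 5 2 1 3 6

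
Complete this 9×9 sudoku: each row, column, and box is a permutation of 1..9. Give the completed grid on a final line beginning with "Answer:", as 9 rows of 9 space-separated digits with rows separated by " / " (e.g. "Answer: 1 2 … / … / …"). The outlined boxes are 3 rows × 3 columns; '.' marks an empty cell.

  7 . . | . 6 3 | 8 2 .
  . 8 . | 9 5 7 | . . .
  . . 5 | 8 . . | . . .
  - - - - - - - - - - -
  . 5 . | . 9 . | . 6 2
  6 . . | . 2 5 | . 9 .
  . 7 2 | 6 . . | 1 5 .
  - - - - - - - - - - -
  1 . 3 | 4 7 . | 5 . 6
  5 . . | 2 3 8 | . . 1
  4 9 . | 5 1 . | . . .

Step 1. [r3c5∈{4}] r3c5 has the single candidate 4, so r3c5=4.
Step 2. [r9c3∈{6,7,8}] box 7 places 8 nowhere but r9c3 ⇒ r9c3=8.
Step 3. [r1c4∈{1}] nothing but 1 survives at r1c4 ⇒ r1c4=1.
Step 4. [r1c2∈{4}] r1c2 is down to just 4 ⇒ r1c2=4.
Step 5. [r5c9∈{3,4,7,8}] r5c9 is the only open cell in row 5 admitting 8. So r5c9=8.
Step 6. [r2c1∈{2,3}] r2c1 is the only open cell in row 2 admitting 2, so r2c1=2.
Step 7. [r8c3∈{6,7}] across col 3, 7 lands solely at r8c3. So r8c3=7.
Step 8. [r6c1∈{3,8,9}] r6c1 is the only open cell in row 6 admitting 9, so r6c1=9.
Step 9. [r6c9∈{3,4}] in row 6, 3 fits only at r6c9, so r6c9=3.
Step 10. [r3c1∈{3}] only 3 remains possible at r3c1. So r3c1=3.
Step 11. [r9c9∈{7}] r9c9 has the single candidate 7 ⇒ r9c9=7.
Step 12. [r2c3∈{1,6}] across col 3, 6 lands solely at r2c3 ⇒ r2c3=6.
Step 13. [r2c8∈{1,3,4}] r2c8 is the only open cell in row 2 admitting 1, so r2c8=1.
Step 14. [r4c4∈{3,7}] across row 4, 3 lands solely at r4c4 ⇒ r4c4=3.
Step 15. [r4c7∈{4,7}] row 4 places 7 nowhere but r4c7, so r4c7=7.
Step 16. [r5c7∈{4}] r5c7's peers cover all but 4 ⇒ r5c7=4.
Step 17. [r3c9∈{9}] r3c9's peers cover all but 9 ⇒ r3c9=9.
Step 18. [r5c3∈{1}] r5c3 is down to just 1, so r5c3=1.
Step 19. [r4c3∈{4}] r4c3 has the single candidate 4 ⇒ r4c3=4.
Step 20. [r9c8∈{3}] only 3 remains possible at r9c8, so r9c8=3.
Step 21. [r9c7∈{2}] r9c7's peers cover all but 2. So r9c7=2.
Step 22. [r8c8∈{4}] nothing but 4 survives at r8c8 ⇒ r8c8=4.
Step 23. [r4c6∈{1}] only 1 remains possible at r4c6 ⇒ r4c6=1.
Step 24. [r3c6∈{2}] only 2 remains possible at r3c6. So r3c6=2.
Step 25. [r7c6∈{9}] nothing but 9 survives at r7c6 ⇒ r7c6=9.
Step 26. [r8c2∈{6}] r8c2 is down to just 6, so r8c2=6.
Step 27. [r5c2∈{3}] r5c2's peers cover all but 3. So r5c2=3.
Step 28. [r1c3∈{9}] only 9 remains possible at r1c3. So r1c3=9.
Step 29. [r3c2∈{1}] r3c2's peers cover all but 1 ⇒ r3c2=1.
Step 30. [r1c9∈{5}] only 5 remains possible at r1c9, so r1c9=5.
Step 31. [r2c9∈{4}] r2c9 has the single candidate 4. So r2c9=4.
Step 32. [r5c4∈{7}] r5c4 has the single candidate 7, so r5c4=7.
Step 33. [r2c7∈{3}] only 3 remains possible at r2c7. So r2c7=3.
Step 34. [r8c7∈{9}] r8c7 has the single candidate 9. So r8c7=9.
Step 35. [r3c8∈{7}] r3c8 is down to just 7 ⇒ r3c8=7.
Step 36. [r3c7∈{6}] only 6 remains possible at r3c7, so r3c7=6.
Step 37. [r6c6∈{4}] r6c6 has the single candidate 4, so r6c6=4.
Step 38. [r7c8∈{8}] only 8 remains possible at r7c8 ⇒ r7c8=8.
Step 39. [r9c6∈{6}] r9c6 is down to just 6, so r9c6=6.
Step 40. [r7c2∈{2}] r7c2's peers cover all but 2, so r7c2=2.
Step 41. [r4c1∈{8}] nothing but 8 survives at r4c1. So r4c1=8.
Step 42. [r6c5∈{8}] nothing but 8 survives at r6c5. So r6c5=8.

Answer: 7 4 9 1 6 3 8 2 5 / 2 8 6 9 5 7 3 1 4 / 3 1 5 8 4 2 6 7 9 / 8 5 4 3 9 1 7 6 2 / 6 3 1 7 2 5 4 9 8 / 9 7 2 6 8 4 1 5 3 / 1 2 3 4 7 9 5 8 6 / 5 6 7 2 3 8 9 4 1 / 4 9 8 5 1 6 2 3 7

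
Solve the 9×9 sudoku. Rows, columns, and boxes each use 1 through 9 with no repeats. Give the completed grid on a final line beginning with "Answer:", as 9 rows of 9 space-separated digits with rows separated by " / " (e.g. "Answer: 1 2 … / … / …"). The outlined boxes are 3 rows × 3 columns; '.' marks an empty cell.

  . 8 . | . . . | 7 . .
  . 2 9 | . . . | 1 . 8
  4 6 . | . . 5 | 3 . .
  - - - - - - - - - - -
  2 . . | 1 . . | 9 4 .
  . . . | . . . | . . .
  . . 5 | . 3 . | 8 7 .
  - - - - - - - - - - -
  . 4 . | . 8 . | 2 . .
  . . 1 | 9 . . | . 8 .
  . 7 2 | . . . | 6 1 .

Step 1. [r1c9∈{2,4,5,6,9}] box 3 places 4 nowhere but r1c9. So r1c9=4.
Step 2. [r8c2∈{3,5}] r8c2 is the only open cell in col 2 admitting 5 ⇒ r8c2=5.
Step 3. [r5c3∈{3,4,6,7,8}] 4 has one home in col 3: r5c3 ⇒ r5c3=4.
Step 4. [r1c3∈{3}] r1c3 has the single candidate 3 ⇒ r1c3=3.
Step 5. [r7c3∈{6}] only 6 remains possible at r7c3. So r7c3=6.
Step 6. [r5c7∈{5}] r5c7 has the single candidate 5 ⇒ r5c7=5.
Step 7. [r1c1∈{1,5}] box 1 places 1 nowhere but r1c1, so r1c1=1.
Step 8. [r8c1∈{3}] nothing but 3 survives at r8c1. So r8c1=3.
Step 9. [r1c8∈{2,5,6,9}] row 1 places 5 nowhere but r1c8. So r1c8=5.
Step 10. [r7c1∈{9}] nothing but 9 survives at r7c1, so r7c1=9.
Step 11. [r7c8∈{3}] only 3 remains possible at r7c8, so r7c8=3.
Step 12. [r6c1∈{6}] r6c1 has the single candidate 6. So r6c1=6.
Step 13. [r2c8∈{6}] nothing but 6 survives at r2c8, so r2c8=6.
Step 14. [r5c8∈{2}] only 2 remains possible at r5c8. So r5c8=2.
Step 15. [r3c3∈{7}] only 7 remains possible at r3c3. So r3c3=7.
Step 16. [r5c1∈{7,8}] across col 1, 7 lands solely at r5c1, so r5c1=7.
Step 17. [r3c9∈{2,9}] col 9 places 2 nowhere but r3c9, so r3c9=2.
Step 18. [r4c5∈{5,6,7}] across row 4, 5 lands solely at r4c5. So r4c5=5.
Step 19. [r9c5∈{4}] r9c5 has the single candidate 4. So r9c5=4.
Step 20. [r4c6∈{6,7,8}] row 4 places 7 nowhere but r4c6. So r4c6=7.
Step 21. [r5c6∈{6,8,9}] r5c6 is the only open cell in col 6 admitting 8, so r5c6=8.
Step 22. [r5c4∈{6}] nothing but 6 survives at r5c4. So r5c4=6.
Step 23. [r5c5∈{9}] r5c5 is down to just 9 ⇒ r5c5=9.
Step 24. [r1c4∈{2}] only 2 remains possible at r1c4, so r1c4=2.
Step 25. [r8c5∈{2,6,7}] col 5 places 2 nowhere but r8c5. So r8c5=2.
Step 26. [r7c4∈{5,7}] across box 8, 7 lands solely at r7c4, so r7c4=7.
Step 27. [r6c4∈{4}] r6c4's peers cover all but 4, so r6c4=4.
Step 28. [r2c4∈{3}] nothing but 3 survives at r2c4 ⇒ r2c4=3.
Step 29. [r4c2∈{3}] only 3 remains possible at r4c2. So r4c2=3.
Step 30. [r5c2∈{1}] r5c2's peers cover all but 1 ⇒ r5c2=1.
Step 31. [r7c9∈{5}] nothing but 5 survives at r7c9. So r7c9=5.
Step 32. [r1c5∈{6}] only 6 remains possible at r1c5. So r1c5=6.
Step 33. [r6c6∈{2}] nothing but 2 survives at r6c6. So r6c6=2.
Step 34. [r8c6∈{6}] only 6 remains possible at r8c6. So r8c6=6.
Step 35. [r5c9∈{3}] nothing but 3 survives at r5c9 ⇒ r5c9=3.
Step 36. [r4c9∈{6}] r4c9 is down to just 6. So r4c9=6.
Step 37. [r2c1∈{5}] only 5 remains possible at r2c1. So r2c1=5.
Step 38. [r6c9∈{1}] nothing but 1 survives at r6c9, so r6c9=1.
Step 39. [r3c4∈{8}] r3c4 has the single candidate 8. So r3c4=8.
Step 40. [r9c6∈{3}] r9c6 has the single candidate 3 ⇒ r9c6=3.
Step 41. [r9c9∈{9}] only 9 remains possible at r9c9 ⇒ r9c9=9.
Step 42. [r2c5∈{7}] r2c5 has the single candidate 7 ⇒ r2c5=7.
Step 43. [r1c6∈{9}] only 9 remains possible at r1c6 ⇒ r1c6=9.
Step 44. [r4c3∈{8}] nothing but 8 survives at r4c3, so r4c3=8.
Step 45. [r7c6∈{1}] only 1 remains possible at r7c6, so r7c6=1.
Step 46. [r8c7∈{4}] nothing but 4 survives at r8c7, so r8c7=4.
Step 47. [r8c9∈{7}] r8c9's peers cover all but 7 ⇒ r8c9=7.
Step 48. [r9c4∈{5}] r9c4's peers cover all but 5 ⇒ r9c4=5.
Step 49. [r6c2∈{9}] r6c2 is down to just 9. So r6c2=9.
Step 50. [r3c8∈{9}] r3c8's peers cover all but 9 ⇒ r3c8=9.
Step 51. [r3c5∈{1}] r3c5 has the single candidate 1 ⇒ r3c5=1.
Step 52. [r2c6∈{4}] nothing but 4 survives at r2c6, so r2c6=4.
Step 53. [r9c1∈{8}] r9c1 has the single candidate 8. So r9c1=8.

Answer: 1 8 3 2 6 9 7 5 4 / 5 2 9 3 7 4 1 6 8 / 4 6 7 8 1 5 3 9 2 / 2 3 8 1 5 7 9 4 6 / 7 1 4 6 9 8 5 2 3 / 6 9 5 4 3 2 8 7 1 / 9 4 6 7 8 1 2 3 5 / 3 5 1 9 2 6 4 8 7 / 8 7 2 5 4 3 6 1 9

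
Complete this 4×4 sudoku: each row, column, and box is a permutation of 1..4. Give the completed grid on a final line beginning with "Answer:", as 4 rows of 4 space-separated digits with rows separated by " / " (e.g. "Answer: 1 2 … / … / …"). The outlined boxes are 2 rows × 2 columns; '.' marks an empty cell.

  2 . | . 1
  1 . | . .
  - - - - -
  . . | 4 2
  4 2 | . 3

Step 1. [r1c2∈{3,4}] row 1 places 4 nowhere but r1c2 ⇒ r1c2=4.
Step 2. [r2c2∈{3}] nothing but 3 survives at r2c2. So r2c2=3.
Step 3. [r2c3∈{2}] r2c3 has the single candidate 2, so r2c3=2.
Step 4. [r2c4∈{4}] nothing but 4 survives at r2c4, so r2c4=4.
Step 5. [r4c3∈{1}] r4c3's peers cover all but 1 ⇒ r4c3=1.
Step 6. [r3c1∈{3}] nothing but 3 survives at r3c1, so r3c1=3.
Step 7. [r1c3∈{3}] only 3 remains possible at r1c3. So r1c3=3.
Step 8. [r3c2∈{1}] r3c2's peers cover all but 1. So r3c2=1.

Answer: 2 4 3 1 / 1 3 2 4 / 3 1 4 2 / 4 2 1 3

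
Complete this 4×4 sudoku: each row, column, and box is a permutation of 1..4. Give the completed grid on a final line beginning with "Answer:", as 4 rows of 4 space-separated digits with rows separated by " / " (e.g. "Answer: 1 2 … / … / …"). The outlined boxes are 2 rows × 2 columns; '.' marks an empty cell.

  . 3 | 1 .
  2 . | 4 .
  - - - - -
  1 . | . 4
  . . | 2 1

Step 1. [r1c1∈{4}] r1c1 is down to just 4 ⇒ r1c1=4.
Step 2. [r1c4∈{2}] only 2 remains possible at r1c4, so r1c4=2.
Step 3. [r4c2∈{4}] r4c2 is down to just 4. So r4c2=4.
Step 4. [r3c3∈{3}] only 3 remains possible at r3c3 ⇒ r3c3=3.
Step 5. [r3c2∈{2}] nothing but 2 survives at r3c2, so r3c2=2.
Step 6. [r2c2∈{1}] r2c2's peers cover all but 1. So r2c2=1.
Step 7. [r4c1∈{3}] r4c1 is down to just 3. So r4c1=3.
Step 8. [r2c4∈{3}] r2c4 has the single candidate 3. So r2c4=3.

Answer: 4 3 1 2 / 2 1 4 3 / 1 2 3 4 / 3 4 2 1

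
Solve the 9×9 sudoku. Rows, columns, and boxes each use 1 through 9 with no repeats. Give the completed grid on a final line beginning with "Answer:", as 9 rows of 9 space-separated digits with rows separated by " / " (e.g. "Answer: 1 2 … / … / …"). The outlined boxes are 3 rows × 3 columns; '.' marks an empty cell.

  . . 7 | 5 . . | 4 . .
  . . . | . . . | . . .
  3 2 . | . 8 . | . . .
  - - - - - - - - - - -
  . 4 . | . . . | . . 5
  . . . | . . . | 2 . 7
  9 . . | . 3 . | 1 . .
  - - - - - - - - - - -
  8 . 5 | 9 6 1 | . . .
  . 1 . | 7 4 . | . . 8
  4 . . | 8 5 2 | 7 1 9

Step 1. [r2c4∈{1,2,3,4,6}] across col 4, 3 lands solely at r2c4 ⇒ r2c4=3.
Step 2. [r4c1∈{1,2,6,7}] 7 has one home in col 1: r4c1, so r4c1=7.
Step 3. [r2c5∈{1,2,7,9}] r2c5 is the only open cell in col 5 admitting 7. So r2c5=7.
Step 4. [r7c7∈{3}] r7c7's peers cover all but 3. So r7c7=3.
Step 5. [r1c5∈{1,2,9}] r1c5 is the only open cell in box 2 admitting 2. So r1c5=2.
Step 6. [r3c4∈{1,4,6}] 1 has one home in box 2: r3c4, so r3c4=1.
Step 7. [r3c9∈{6}] only 6 remains possible at r3c9. So r3c9=6.
Step 8. [r8c3∈{2,3,6,9}] r8c3 is the only open cell in row 8 admitting 9. So r8c3=9.
Step 9. [r6c9∈{4}] r6c9's peers cover all but 4, so r6c9=4.
Step 10. [r7c9∈{2}] r7c9 is down to just 2 ⇒ r7c9=2.
Step 11. [r2c8∈{2,5,8,9}] 2 has one home in row 2: r2c8, so r2c8=2.
Step 12. [r2c9∈{1}] nothing but 1 survives at r2c9, so r2c9=1.
Step 13. [r6c6∈{5,6,7,8}] 7 has one home in row 6: r6c6, so r6c6=7.
Step 14. [r5c6∈{4,5,6,8,9}] across col 6, 5 lands solely at r5c6 ⇒ r5c6=5.
Step 15. [r4c6∈{6,8,9}] in col 6, 8 fits only at r4c6, so r4c6=8.
Step 16. [r2c7∈{5,8,9}] 8 has one home in col 7: r2c7 ⇒ r2c7=8.
Step 17. [r1c2∈{6,8,9}] row 1 places 8 nowhere but r1c2, so r1c2=8.
Step 18. [r2c2∈{5,6,9}] in col 2, 9 fits only at r2c2. So r2c2=9.
Step 19. [r3c8∈{5,7,9}] 7 has one home in row 3: r3c8 ⇒ r3c8=7.
Step 20. [r3c7∈{5,9}] across row 3, 5 lands solely at r3c7. So r3c7=5.
Step 21. [r4c7∈{6,9}] across col 7, 9 lands solely at r4c7. So r4c7=9.
Step 22. [r1c8∈{3,9}] across col 8, 9 lands solely at r1c8. So r1c8=9.
Step 23. [r1c1∈{1,6}] 1 has one home in row 1: r1c1, so r1c1=1.
Step 24. [r5c1∈{6}] r5c1's peers cover all but 6. So r5c1=6.
Step 25. [r5c2∈{3}] nothing but 3 survives at r5c2. So r5c2=3.
Step 26. [r2c3∈{4,6}] 6 has one home in box 1: r2c3, so r2c3=6.
Step 27. [r5c8∈{8}] r5c8 is down to just 8. So r5c8=8.
Step 28. [r6c8∈{6}] r6c8 is down to just 6, so r6c8=6.
Step 29. [r6c4∈{2}] nothing but 2 survives at r6c4, so r6c4=2.
Step 30. [r5c3∈{1}] r5c3 is down to just 1, so r5c3=1.
Step 31. [r2c6∈{4}] nothing but 4 survives at r2c6. So r2c6=4.
Step 32. [r8c1∈{2}] only 2 remains possible at r8c1, so r8c1=2.
Step 33. [r8c7∈{6}] nothing but 6 survives at r8c7 ⇒ r8c7=6.
Step 34. [r8c8∈{5}] r8c8 is down to just 5, so r8c8=5.
Step 35. [r5c4∈{4}] r5c4 has the single candidate 4 ⇒ r5c4=4.
Step 36. [r8c6∈{3}] r8c6 is down to just 3. So r8c6=3.
Step 37. [r4c3∈{2}] only 2 remains possible at r4c3. So r4c3=2.
Step 38. [r7c2∈{7}] nothing but 7 survives at r7c2, so r7c2=7.
Step 39. [r3c6∈{9}] r3c6 is down to just 9 ⇒ r3c6=9.
Step 40. [r5c5∈{9}] r5c5's peers cover all but 9. So r5c5=9.
Step 41. [r9c3∈{3}] only 3 remains possible at r9c3. So r9c3=3.
Step 42. [r7c8∈{4}] r7c8 is down to just 4 ⇒ r7c8=4.
Step 43. [r6c2∈{5}] nothing but 5 survives at r6c2, so r6c2=5.
Step 44. [r1c9∈{3}] r1c9 is down to just 3, so r1c9=3.
Step 45. [r1c6∈{6}] r1c6 is down to just 6, so r1c6=6.
Step 46. [r6c3∈{8}] only 8 remains possible at r6c3, so r6c3=8.
Step 47. [r2c1∈{5}] r2c1 is down to just 5. So r2c1=5.
Step 48. [r4c4∈{6}] only 6 remains possible at r4c4 ⇒ r4c4=6.
Step 49. [r9c2∈{6}] nothing but 6 survives at r9c2, so r9c2=6.
Step 50. [r3c3∈{4}] r3c3 is down to just 4, so r3c3=4.
Step 51. [r4c5∈{1}] r4c5 is down to just 1. So r4c5=1.
Step 52. [r4c8∈{3}] nothing but 3 survives at r4c8, so r4c8=3.

Answer: 1 8 7 5 2 6 4 9 3 / 5 9 6 3 7 4 8 2 1 / 3 2 4 1 8 9 5 7 6 / 7 4 2 6 1 8 9 3 5 / 6 3 1 4 9 5 2 8 7 / 9 5 8 2 3 7 1 6 4 / 8 7 5 9 6 1 3 4 2 / 2 1 9 7 4 3 6 5 8 / 4 6 3 8 5 2 7 1 9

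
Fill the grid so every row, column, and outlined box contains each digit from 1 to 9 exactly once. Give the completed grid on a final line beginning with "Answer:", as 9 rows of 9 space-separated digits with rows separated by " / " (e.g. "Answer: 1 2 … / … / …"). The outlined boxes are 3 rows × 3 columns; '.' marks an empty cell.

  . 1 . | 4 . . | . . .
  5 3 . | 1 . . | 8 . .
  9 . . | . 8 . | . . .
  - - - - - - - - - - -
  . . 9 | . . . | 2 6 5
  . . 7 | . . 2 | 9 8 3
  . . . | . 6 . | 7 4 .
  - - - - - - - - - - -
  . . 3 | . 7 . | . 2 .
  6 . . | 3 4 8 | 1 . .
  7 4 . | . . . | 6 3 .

Step 1. [r5c4∈{5}] only 5 remains possible at r5c4, so r5c4=5.
Step 2. [r3c2∈{2,6,7}] 7 has one home in col 2: r3c2, so r3c2=7.
Step 3. [r4c2∈{8}] only 8 remains possible at r4c2. So r4c2=8.
Step 4. [r5c5∈{1}] r5c5 is down to just 1, so r5c5=1.
Step 5. [r4c1∈{1,3,4}] across row 4, 1 lands solely at r4c1 ⇒ r4c1=1.
Step 6. [r9c3∈{1,2,5,8}] col 3 places 1 nowhere but r9c3. So r9c3=1.
Step 7. [r7c6∈{1,5,6,9}] 1 has one home in row 7: r7c6 ⇒ r7c6=1.
Step 8. [r4c5∈{3}] r4c5 is down to just 3, so r4c5=3.
Step 9. [r6c6∈{9}] r6c6's peers cover all but 9, so r6c6=9.
Step 10. [r9c6∈{5}] nothing but 5 survives at r9c6. So r9c6=5.
Step 11. [r1c5∈{2,5,9}] 5 has one home in col 5: r1c5 ⇒ r1c5=5.
Step 12. [r2c5∈{2,9}] r2c5 is the only open cell in box 2 admitting 9. So r2c5=9.
Step 13. [r2c8∈{7}] r2c8 has the single candidate 7. So r2c8=7.
Step 14. [r2c6∈{6}] r2c6 is down to just 6, so r2c6=6.
Step 15. [r1c3∈{2,6,8}] r1c3 is the only open cell in col 3 admitting 8, so r1c3=8.
Step 16. [r1c1∈{2}] nothing but 2 survives at r1c1, so r1c1=2.
Step 17. [r3c8∈{1,5}] 1 has one home in col 8: r3c8. So r3c8=1.
Step 18. [r8c8∈{5,9}] 5 has one home in col 8: r8c8 ⇒ r8c8=5.
Step 19. [r8c3∈{2}] only 2 remains possible at r8c3, so r8c3=2.
Step 20. [r2c3∈{4}] r2c3's peers cover all but 4 ⇒ r2c3=4.
Step 21. [r1c6∈{3,7}] r1c6 is the only open cell in row 1 admitting 7, so r1c6=7.
Step 22. [r9c9∈{8,9}] r9c9 is the only open cell in row 9 admitting 8 ⇒ r9c9=8.
Step 23. [r7c2∈{5,9}] r7c2 is the only open cell in row 7 admitting 5 ⇒ r7c2=5.
Step 24. [r3c4∈{2}] r3c4 is down to just 2. So r3c4=2.
Step 25. [r7c7∈{4}] r7c7 is down to just 4 ⇒ r7c7=4.
Step 26. [r7c9∈{9}] nothing but 9 survives at r7c9. So r7c9=9.
Step 27. [r1c9∈{6}] r1c9 has the single candidate 6 ⇒ r1c9=6.
Step 28. [r3c6∈{3}] only 3 remains possible at r3c6 ⇒ r3c6=3.
Step 29. [r3c7∈{5}] r3c7's peers cover all but 5. So r3c7=5.
Step 30. [r6c1∈{3}] r6c1's peers cover all but 3, so r6c1=3.
Step 31. [r3c9∈{4}] r3c9's peers cover all but 4 ⇒ r3c9=4.
Step 32. [r6c2∈{2}] r6c2's peers cover all but 2, so r6c2=2.
Step 33. [r1c7∈{3}] r1c7 is down to just 3. So r1c7=3.
Step 34. [r6c9∈{1}] r6c9's peers cover all but 1, so r6c9=1.
Step 35. [r2c9∈{2}] nothing but 2 survives at r2c9. So r2c9=2.
Step 36. [r9c4∈{9}] nothing but 9 survives at r9c4 ⇒ r9c4=9.
Step 37. [r8c2∈{9}] r8c2's peers cover all but 9, so r8c2=9.
Step 38. [r9c5∈{2}] r9c5 has the single candidate 2, so r9c5=2.
Step 39. [r4c4∈{7}] r4c4 is down to just 7. So r4c4=7.
Step 40. [r5c1∈{4}] r5c1 has the single candidate 4. So r5c1=4.
Step 41. [r3c3∈{6}] r3c3 is down to just 6 ⇒ r3c3=6.
Step 42. [r7c1∈{8}] only 8 remains possible at r7c1 ⇒ r7c1=8.
Step 43. [r5c2∈{6}] r5c2's peers cover all but 6 ⇒ r5c2=6.
Step 44. [r4c6∈{4}] only 4 remains possible at r4c6. So r4c6=4.
Step 45. [r1c8∈{9}] r1c8 is down to just 9 ⇒ r1c8=9.
Step 46. [r6c3∈{5}] only 5 remains possible at r6c3 ⇒ r6c3=5.
Step 47. [r7c4∈{6}] r7c4 is down to just 6, so r7c4=6.
Step 48. [r8c9∈{7}] r8c9's peers cover all but 7. So r8c9=7.
Step 49. [r6c4∈{8}] r6c4 has the single candidate 8 ⇒ r6c4=8.

Answer: 2 1 8 4 5 7 3 9 6 / 5 3 4 1 9 6 8 7 2 / 9 7 6 2 8 3 5 1 4 / 1 8 9 7 3 4 2 6 5 / 4 6 7 5 1 2 9 8 3 / 3 2 5 8 6 9 7 4 1 / 8 5 3 6 7 1 4 2 9 / 6 9 2 3 4 8 1 5 7 / 7 4 1 9 2 5 6 3 8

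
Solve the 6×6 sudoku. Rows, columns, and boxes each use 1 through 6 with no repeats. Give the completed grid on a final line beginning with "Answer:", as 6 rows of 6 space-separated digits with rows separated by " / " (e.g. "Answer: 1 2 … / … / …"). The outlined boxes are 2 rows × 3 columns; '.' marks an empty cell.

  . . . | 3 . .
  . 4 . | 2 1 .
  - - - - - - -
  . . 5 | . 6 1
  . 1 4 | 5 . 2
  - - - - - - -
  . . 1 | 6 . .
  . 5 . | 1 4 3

Step 1. [r1c2∈{2,6}] 6 has one home in col 2: r1c2, so r1c2=6.
Step 2. [r1c5∈{5}] only 5 remains possible at r1c5, so r1c5=5.
Step 3. [r6c3∈{2,6}] col 3 places 6 nowhere but r6c3 ⇒ r6c3=6.
Step 4. [r6c1∈{2}] only 2 remains possible at r6c1. So r6c1=2.
Step 5. [r3c1∈{3}] r3c1 has the single candidate 3. So r3c1=3.
Step 6. [r3c4∈{4}] r3c4's peers cover all but 4 ⇒ r3c4=4.
Step 7. [r5c1∈{4}] r5c1 has the single candidate 4, so r5c1=4.
Step 8. [r1c3∈{2}] r1c3's peers cover all but 2 ⇒ r1c3=2.
Step 9. [r2c3∈{3}] r2c3's peers cover all but 3. So r2c3=3.
Step 10. [r2c6∈{6}] only 6 remains possible at r2c6, so r2c6=6.
Step 11. [r1c1∈{1}] nothing but 1 survives at r1c1. So r1c1=1.
Step 12. [r5c5∈{2}] r5c5's peers cover all but 2, so r5c5=2.
Step 13. [r2c1∈{5}] r2c1 has the single candidate 5 ⇒ r2c1=5.
Step 14. [r1c6∈{4}] r1c6 has the single candidate 4. So r1c6=4.
Step 15. [r4c5∈{3}] only 3 remains possible at r4c5, so r4c5=3.
Step 16. [r3c2∈{2}] only 2 remains possible at r3c2 ⇒ r3c2=2.
Step 17. [r4c1∈{6}] r4c1's peers cover all but 6, so r4c1=6.
Step 18. [r5c6∈{5}] nothing but 5 survives at r5c6, so r5c6=5.
Step 19. [r5c2∈{3}] nothing but 3 survives at r5c2 ⇒ r5c2=3.

Answer: 1 6 2 3 5 4 / 5 4 3 2 1 6 / 3 2 5 4 6 1 / 6 1 4 5 3 2 / 4 3 1 6 2 5 / 2 5 6 1 4 3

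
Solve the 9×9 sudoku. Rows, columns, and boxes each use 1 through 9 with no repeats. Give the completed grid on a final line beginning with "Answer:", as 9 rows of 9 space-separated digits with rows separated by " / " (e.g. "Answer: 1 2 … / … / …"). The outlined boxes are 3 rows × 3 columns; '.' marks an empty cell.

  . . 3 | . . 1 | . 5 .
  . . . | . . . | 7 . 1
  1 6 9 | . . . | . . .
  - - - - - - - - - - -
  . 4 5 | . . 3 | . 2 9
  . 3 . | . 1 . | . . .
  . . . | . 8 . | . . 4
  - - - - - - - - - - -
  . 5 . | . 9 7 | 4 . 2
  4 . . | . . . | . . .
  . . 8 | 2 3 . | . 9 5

Step 1. [r4c7∈{1,6,8}] 1 has one home in row 4: r4c7 ⇒ r4c7=1.
Step 2. [r9c7∈{6}] r9c7's peers cover all but 6 ⇒ r9c7=6.
Step 3. [r9c1∈{7}] r9c1's peers cover all but 7 ⇒ r9c1=7.
Step 4. [r2c1∈{2,5,8}] r2c1 is the only open cell in col 1 admitting 5 ⇒ r2c1=5.
Step 5. [r2c3∈{2,4}] col 3 places 4 nowhere but r2c3. So r2c3=4.
Step 6. [r3c8∈{3,4,8}] 4 has one home in col 8: r3c8. So r3c8=4.
Step 7. [r1c2∈{2,7,8}] 7 has one home in box 1: r1c2 ⇒ r1c2=7.
Step 8. [r2c2∈{2,8}] col 2 places 8 nowhere but r2c2, so r2c2=8.
Step 9. [r9c2∈{1}] r9c2's peers cover all but 1. So r9c2=1.
Step 10. [r7c3∈{6}] r7c3's peers cover all but 6 ⇒ r7c3=6.
Step 11. [r1c1∈{2}] r1c1's peers cover all but 2. So r1c1=2.
Step 12. [r3c7∈{2,3,8}] col 7 places 2 nowhere but r3c7, so r3c7=2.
Step 13. [r8c3∈{2}] nothing but 2 survives at r8c3. So r8c3=2.
Step 14. [r5c6∈{2,4,5,6,9}] r5c6 is the only open cell in row 5 admitting 2. So r5c6=2.
Step 15. [r5c4∈{4,5,6,7,9}] 4 has one home in row 5: r5c4. So r5c4=4.
Step 16. [r5c1∈{6,8,9}] r5c1 is the only open cell in row 5 admitting 9, so r5c1=9.
Step 17. [r6c1∈{6}] r6c1 is down to just 6 ⇒ r6c1=6.
Step 18. [r5c3∈{7}] only 7 remains possible at r5c3, so r5c3=7.
Step 19. [r6c8∈{3,7}] in box 6, 7 fits only at r6c8. So r6c8=7.
Step 20. [r1c7∈{8,9}] across col 7, 9 lands solely at r1c7. So r1c7=9.
Step 21. [r6c7∈{3,5}] row 6 places 3 nowhere but r6c7, so r6c7=3.
Step 22. [r8c7∈{8}] nothing but 8 survives at r8c7 ⇒ r8c7=8.
Step 23. [r3c6∈{5,8}] 8 has one home in col 6: r3c6. So r3c6=8.
Step 24. [r1c4∈{6}] r1c4's peers cover all but 6. So r1c4=6.
Step 25. [r3c9∈{3}] nothing but 3 survives at r3c9. So r3c9=3.
Step 26. [r4c5∈{6,7}] across row 4, 6 lands solely at r4c5. So r4c5=6.
Step 27. [r8c5∈{5}] r8c5's peers cover all but 5. So r8c5=5.
Step 28. [r2c6∈{9}] r2c6's peers cover all but 9. So r2c6=9.
Step 29. [r3c4∈{5,7}] across row 3, 5 lands solely at r3c4 ⇒ r3c4=5.
Step 30. [r5c8∈{6,8}] 8 has one home in col 8: r5c8. So r5c8=8.
Step 31. [r8c4∈{1}] nothing but 1 survives at r8c4. So r8c4=1.
Step 32. [r8c8∈{3}] r8c8's peers cover all but 3. So r8c8=3.
Step 33. [r2c5∈{2}] r2c5 is down to just 2, so r2c5=2.
Step 34. [r9c6∈{4}] only 4 remains possible at r9c6. So r9c6=4.
Step 35. [r6c4∈{9}] r6c4 has the single candidate 9. So r6c4=9.
Step 36. [r8c9∈{7}] only 7 remains possible at r8c9, so r8c9=7.
Step 37. [r7c4∈{8}] r7c4's peers cover all but 8, so r7c4=8.
Step 38. [r6c3∈{1}] r6c3's peers cover all but 1, so r6c3=1.
Step 39. [r2c8∈{6}] only 6 remains possible at r2c8. So r2c8=6.
Step 40. [r6c6∈{5}] r6c6 is down to just 5, so r6c6=5.
Step 41. [r2c4∈{3}] r2c4's peers cover all but 3, so r2c4=3.
Step 42. [r7c1∈{3}] only 3 remains possible at r7c1 ⇒ r7c1=3.
Step 43. [r4c1∈{8}] nothing but 8 survives at r4c1, so r4c1=8.
Step 44. [r1c9∈{8}] nothing but 8 survives at r1c9 ⇒ r1c9=8.
Step 45. [r4c4∈{7}] r4c4's peers cover all but 7 ⇒ r4c4=7.
Step 46. [r1c5∈{4}] r1c5 has the single candidate 4 ⇒ r1c5=4.
Step 47. [r3c5∈{7}] r3c5 is down to just 7 ⇒ r3c5=7.
Step 48. [r8c2∈{9}] r8c2's peers cover all but 9 ⇒ r8c2=9.
Step 49. [r8c6∈{6}] nothing but 6 survives at r8c6 ⇒ r8c6=6.
Step 50. [r5c7∈{5}] r5c7's peers cover all but 5. So r5c7=5.
Step 51. [r5c9∈{6}] r5c9's peers cover all but 6 ⇒ r5c9=6.
Step 52. [r7c8∈{1}] r7c8 is down to just 1 ⇒ r7c8=1.
Step 53. [r6c2∈{2}] r6c2 is down to just 2 ⇒ r6c2=2.

Answer: 2 7 3 6 4 1 9 5 8 / 5 8 4 3 2 9 7 6 1 / 1 6 9 5 7 8 2 4 3 / 8 4 5 7 6 3 1 2 9 / 9 3 7 4 1 2 5 8 6 / 6 2 1 9 8 5 3 7 4 / 3 5 6 8 9 7 4 1 2 / 4 9 2 1 5 6 8 3 7 / 7 1 8 2 3 4 6 9 5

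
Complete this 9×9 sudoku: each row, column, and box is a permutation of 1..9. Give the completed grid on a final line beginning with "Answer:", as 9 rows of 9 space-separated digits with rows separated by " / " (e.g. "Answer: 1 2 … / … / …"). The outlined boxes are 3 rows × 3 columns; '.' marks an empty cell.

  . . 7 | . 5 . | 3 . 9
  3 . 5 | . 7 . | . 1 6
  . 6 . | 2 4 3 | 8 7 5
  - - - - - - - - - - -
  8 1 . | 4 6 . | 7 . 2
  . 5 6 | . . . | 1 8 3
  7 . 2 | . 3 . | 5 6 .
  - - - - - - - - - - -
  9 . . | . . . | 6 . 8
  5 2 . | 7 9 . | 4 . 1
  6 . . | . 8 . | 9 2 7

Step 1. [r2c2∈{4,8,9}] in row 2, 4 fits only at r2c2 ⇒ r2c2=4.
Step 2. [r7c5∈{1,2}] in col 5, 1 fits only at r7c5, so r7c5=1.
Step 3. [r9c2∈{3}] only 3 remains possible at r9c2 ⇒ r9c2=3.
Step 4. [r5c4∈{9}] nothing but 9 survives at r5c4, so r5c4=9.
Step 5. [r2c4∈{8}] nothing but 8 survives at r2c4 ⇒ r2c4=8.
Step 6. [r7c8∈{3,5}] col 8 places 5 nowhere but r7c8, so r7c8=5.
Step 7. [r9c3∈{1,4}] row 9 places 1 nowhere but r9c3 ⇒ r9c3=1.
Step 8. [r1c4∈{1,6}] col 4 places 6 nowhere but r1c4. So r1c4=6.
Step 9. [r7c6∈{2,4}] across row 7, 2 lands solely at r7c6 ⇒ r7c6=2.
Step 10. [r1c6∈{1}] only 1 remains possible at r1c6 ⇒ r1c6=1.
Step 11. [r4c8∈{9}] only 9 remains possible at r4c8. So r4c8=9.
Step 12. [r9c6∈{4,5}] r9c6 is the only open cell in row 9 admitting 4. So r9c6=4.
Step 13. [r3c3∈{9}] r3c3 is down to just 9. So r3c3=9.
Step 14. [r2c7∈{2}] r2c7 has the single candidate 2, so r2c7=2.
Step 15. [r6c6∈{8}] r6c6 is down to just 8. So r6c6=8.
Step 16. [r7c2∈{7}] r7c2's peers cover all but 7, so r7c2=7.
Step 17. [r1c2∈{8}] r1c2 is down to just 8 ⇒ r1c2=8.
Step 18. [r6c9∈{4}] r6c9's peers cover all but 4 ⇒ r6c9=4.
Step 19. [r8c6∈{6}] only 6 remains possible at r8c6, so r8c6=6.
Step 20. [r6c4∈{1}] only 1 remains possible at r6c4 ⇒ r6c4=1.
Step 21. [r4c6∈{5}] r4c6 is down to just 5 ⇒ r4c6=5.
Step 22. [r8c8∈{3}] r8c8 has the single candidate 3, so r8c8=3.
Step 23. [r5c1∈{4}] r5c1 is down to just 4, so r5c1=4.
Step 24. [r8c3∈{8}] r8c3 is down to just 8 ⇒ r8c3=8.
Step 25. [r5c6∈{7}] r5c6 is down to just 7 ⇒ r5c6=7.
Step 26. [r6c2∈{9}] r6c2 is down to just 9. So r6c2=9.
Step 27. [r2c6∈{9}] only 9 remains possible at r2c6 ⇒ r2c6=9.
Step 28. [r1c1∈{2}] nothing but 2 survives at r1c1 ⇒ r1c1=2.
Step 29. [r3c1∈{1}] nothing but 1 survives at r3c1. So r3c1=1.
Step 30. [r7c3∈{4}] nothing but 4 survives at r7c3 ⇒ r7c3=4.
Step 31. [r9c4∈{5}] only 5 remains possible at r9c4, so r9c4=5.
Step 32. [r1c8∈{4}] r1c8 has the single candidate 4, so r1c8=4.
Step 33. [r4c3∈{3}] nothing but 3 survives at r4c3, so r4c3=3.
Step 34. [r5c5∈{2}] nothing but 2 survives at r5c5. So r5c5=2.
Step 35. [r7c4∈{3}] r7c4's peers cover all but 3. So r7c4=3.

Answer: 2 8 7 6 5 1 3 4 9 / 3 4 5 8 7 9 2 1 6 / 1 6 9 2 4 3 8 7 5 / 8 1 3 4 6 5 7 9 2 / 4 5 6 9 2 7 1 8 3 / 7 9 2 1 3 8 5 6 4 / 9 7 4 3 1 2 6 5 8 / 5 2 8 7 9 6 4 3 1 / 6 3 1 5 8 4 9 2 7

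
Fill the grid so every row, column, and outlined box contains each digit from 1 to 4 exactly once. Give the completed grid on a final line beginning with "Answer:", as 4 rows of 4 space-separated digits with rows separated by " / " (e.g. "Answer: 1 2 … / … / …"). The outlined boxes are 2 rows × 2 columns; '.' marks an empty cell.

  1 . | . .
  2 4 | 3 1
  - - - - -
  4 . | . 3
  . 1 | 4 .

Step 1. [r4c4∈{2}] r4c4 has the single candidate 2, so r4c4=2.
Step 2. [r1c4∈{4}] r1c4's peers cover all but 4 ⇒ r1c4=4.
Step 3. [r4c1∈{3}] r4c1 is down to just 3. So r4c1=3.
Step 4. [r3c3∈{1}] r3c3 has the single candidate 1. So r3c3=1.
Step 5. [r1c2∈{3}] r1c2 is down to just 3. So r1c2=3.
Step 6. [r1c3∈{2}] r1c3's peers cover all but 2 ⇒ r1c3=2.
Step 7. [r3c2∈{2}] only 2 remains possible at r3c2 ⇒ r3c2=2.

Answer: 1 3 2 4 / 2 4 3 1 / 4 2 1 3 / 3 1 4 2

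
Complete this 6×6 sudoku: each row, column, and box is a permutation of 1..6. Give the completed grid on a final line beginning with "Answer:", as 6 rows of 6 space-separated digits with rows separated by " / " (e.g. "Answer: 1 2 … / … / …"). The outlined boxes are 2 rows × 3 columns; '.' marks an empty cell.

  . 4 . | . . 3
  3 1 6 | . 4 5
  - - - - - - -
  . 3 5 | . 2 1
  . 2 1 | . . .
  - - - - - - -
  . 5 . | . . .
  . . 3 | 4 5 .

Step 1. [r3c4∈{6}] only 6 remains possible at r3c4 ⇒ r3c4=6.
Step 2. [r4c1∈{4,6}] row 4 places 6 nowhere but r4c1 ⇒ r4c1=6.
Step 3. [r1c3∈{2}] r1c3 is down to just 2. So r1c3=2.
Step 4. [r6c1∈{1,2}] in row 6, 1 fits only at r6c1 ⇒ r6c1=1.
Step 5. [r5c1∈{2,4}] across col 1, 2 lands solely at r5c1 ⇒ r5c1=2.
Step 6. [r1c5∈{1,6}] 6 has one home in row 1: r1c5. So r1c5=6.
Step 7. [r4c5∈{3}] only 3 remains possible at r4c5 ⇒ r4c5=3.
Step 8. [r1c4∈{1}] only 1 remains possible at r1c4 ⇒ r1c4=1.
Step 9. [r5c6∈{6}] r5c6's peers cover all but 6, so r5c6=6.
Step 10. [r6c6∈{2}] r6c6 is down to just 2. So r6c6=2.
Step 11. [r6c2∈{6}] nothing but 6 survives at r6c2. So r6c2=6.
Step 12. [r5c3∈{4}] r5c3 is down to just 4 ⇒ r5c3=4.
Step 13. [r4c6∈{4}] nothing but 4 survives at r4c6, so r4c6=4.
Step 14. [r5c4∈{3}] nothing but 3 survives at r5c4 ⇒ r5c4=3.
Step 15. [r1c1∈{5}] only 5 remains possible at r1c1. So r1c1=5.
Step 16. [r5c5∈{1}] nothing but 1 survives at r5c5. So r5c5=1.
Step 17. [r2c4∈{2}] only 2 remains possible at r2c4. So r2c4=2.
Step 18. [r4c4∈{5}] nothing but 5 survives at r4c4. So r4c4=5.
Step 19. [r3c1∈{4}] r3c1's peers cover all but 4, so r3c1=4.

Answer: 5 4 2 1 6 3 / 3 1 6 2 4 5 / 4 3 5 6 2 1 / 6 2 1 5 3 4 / 2 5 4 3 1 6 / 1 6 3 4 5 2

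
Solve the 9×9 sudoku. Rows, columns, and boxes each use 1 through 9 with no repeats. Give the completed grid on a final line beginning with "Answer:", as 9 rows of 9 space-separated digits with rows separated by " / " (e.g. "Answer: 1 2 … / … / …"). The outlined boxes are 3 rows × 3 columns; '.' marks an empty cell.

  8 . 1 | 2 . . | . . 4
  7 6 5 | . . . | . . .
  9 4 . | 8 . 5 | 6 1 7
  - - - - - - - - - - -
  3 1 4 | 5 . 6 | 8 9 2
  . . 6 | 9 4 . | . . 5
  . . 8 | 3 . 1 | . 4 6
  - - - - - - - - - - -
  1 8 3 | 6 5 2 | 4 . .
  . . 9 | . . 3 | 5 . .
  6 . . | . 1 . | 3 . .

Step 1. [r9c6∈{4,7,8,9}] in box 8, 9 fits only at r9c6. So r9c6=9.
Step 2. [r9c3∈{2,7}] in col 3, 7 fits only at r9c3, so r9c3=7.
Step 3. [r2c9∈{3,8,9}] r2c9 is the only open cell in col 9 admitting 3, so r2c9=3.
Step 4. [r8c2∈{2}] r8c2's peers cover all but 2. So r8c2=2.
Step 5. [r5c2∈{7}] nothing but 7 survives at r5c2 ⇒ r5c2=7.
Step 6. [r8c4∈{4,7}] col 4 places 7 nowhere but r8c4 ⇒ r8c4=7.
Step 7. [r2c8∈{2,8}] row 2 places 8 nowhere but r2c8 ⇒ r2c8=8.
Step 8. [r1c5∈{3,6,7,9}] 6 has one home in row 1: r1c5, so r1c5=6.
Step 9. [r6c5∈{2,7}] across col 5, 2 lands solely at r6c5 ⇒ r6c5=2.
Step 10. [r2c7∈{2,9}] in row 2, 2 fits only at r2c7 ⇒ r2c7=2.
Step 11. [r9c2∈{5}] only 5 remains possible at r9c2, so r9c2=5.
Step 12. [r8c5∈{8}] nothing but 8 survives at r8c5, so r8c5=8.
Step 13. [r2c4∈{1,4}] r2c4 is the only open cell in row 2 admitting 1, so r2c4=1.
Step 14. [r2c6∈{4}] only 4 remains possible at r2c6. So r2c6=4.
Step 15. [r1c8∈{5}] only 5 remains possible at r1c8, so r1c8=5.
Step 16. [r5c8∈{3}] only 3 remains possible at r5c8, so r5c8=3.
Step 17. [r4c5∈{7}] nothing but 7 survives at r4c5, so r4c5=7.
Step 18. [r7c8∈{7}] r7c8's peers cover all but 7. So r7c8=7.
Step 19. [r8c9∈{1}] r8c9's peers cover all but 1. So r8c9=1.
Step 20. [r1c6∈{7}] r1c6's peers cover all but 7 ⇒ r1c6=7.
Step 21. [r9c4∈{4}] only 4 remains possible at r9c4. So r9c4=4.
Step 22. [r8c8∈{6}] r8c8 has the single candidate 6 ⇒ r8c8=6.
Step 23. [r1c2∈{3}] r1c2's peers cover all but 3. So r1c2=3.
Step 24. [r5c6∈{8}] r5c6's peers cover all but 8 ⇒ r5c6=8.
Step 25. [r9c9∈{8}] r9c9's peers cover all but 8 ⇒ r9c9=8.
Step 26. [r5c1∈{2}] r5c1's peers cover all but 2. So r5c1=2.
Step 27. [r5c7∈{1}] r5c7 has the single candidate 1, so r5c7=1.
Step 28. [r2c5∈{9}] nothing but 9 survives at r2c5, so r2c5=9.
Step 29. [r6c1∈{5}] nothing but 5 survives at r6c1, so r6c1=5.
Step 30. [r6c2∈{9}] r6c2 is down to just 9, so r6c2=9.
Step 31. [r6c7∈{7}] nothing but 7 survives at r6c7 ⇒ r6c7=7.
Step 32. [r3c3∈{2}] r3c3 is down to just 2 ⇒ r3c3=2.
Step 33. [r9c8∈{2}] only 2 remains possible at r9c8. So r9c8=2.
Step 34. [r3c5∈{3}] only 3 remains possible at r3c5. So r3c5=3.
Step 35. [r1c7∈{9}] r1c7 has the single candidate 9. So r1c7=9.
Step 36. [r8c1∈{4}] r8c1's peers cover all but 4, so r8c1=4.
Step 37. [r7c9∈{9}] r7c9 has the single candidate 9, so r7c9=9.

Answer: 8 3 1 2 6 7 9 5 4 / 7 6 5 1 9 4 2 8 3 / 9 4 2 8 3 5 6 1 7 / 3 1 4 5 7 6 8 9 2 / 2 7 6 9 4 8 1 3 5 / 5 9 8 3 2 1 7 4 6 / 1 8 3 6 5 2 4 7 9 / 4 2 9 7 8 3 5 6 1 / 6 5 7 4 1 9 3 2 8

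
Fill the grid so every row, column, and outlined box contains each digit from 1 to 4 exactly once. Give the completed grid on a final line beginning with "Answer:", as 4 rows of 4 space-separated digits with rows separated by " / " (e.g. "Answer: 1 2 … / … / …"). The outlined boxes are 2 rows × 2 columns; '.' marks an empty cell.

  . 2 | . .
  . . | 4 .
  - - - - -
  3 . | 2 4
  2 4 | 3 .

Step 1. [r2c1∈{1}] nothing but 1 survives at r2c1 ⇒ r2c1=1.
Step 2. [r1c4∈{1,3}] 3 has one home in row 1: r1c4 ⇒ r1c4=3.
Step 3. [r2c2∈{3}] r2c2's peers cover all but 3. So r2c2=3.
Step 4. [r2c4∈{2}] nothing but 2 survives at r2c4, so r2c4=2.
Step 5. [r3c2∈{1}] r3c2 has the single candidate 1 ⇒ r3c2=1.
Step 6. [r4c4∈{1}] r4c4's peers cover all but 1 ⇒ r4c4=1.
Step 7. [r1c3∈{1}] only 1 remains possible at r1c3 ⇒ r1c3=1.
Step 8. [r1c1∈{4}] r1c1 is down to just 4 ⇒ r1c1=4.

Answer: 4 2 1 3 / 1 3 4 2 / 3 1 2 4 / 2 4 3 1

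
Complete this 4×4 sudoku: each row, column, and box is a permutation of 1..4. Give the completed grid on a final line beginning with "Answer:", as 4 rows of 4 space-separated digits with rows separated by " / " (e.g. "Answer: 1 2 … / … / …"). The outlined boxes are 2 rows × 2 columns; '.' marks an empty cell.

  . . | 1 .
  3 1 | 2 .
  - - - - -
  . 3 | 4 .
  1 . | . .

Step 1. [r1c1∈{2,4}] col 1 places 4 nowhere but r1c1 ⇒ r1c1=4.
Step 2. [r3c1∈{2}] r3c1 has the single candidate 2 ⇒ r3c1=2.
Step 3. [r4c4∈{2,3}] in row 4, 2 fits only at r4c4, so r4c4=2.
Step 4. [r1c2∈{2}] r1c2 is down to just 2, so r1c2=2.
Step 5. [r2c4∈{4}] only 4 remains possible at r2c4. So r2c4=4.
Step 6. [r4c2∈{4}] r4c2 is down to just 4, so r4c2=4.
Step 7. [r1c4∈{3}] r1c4's peers cover all but 3, so r1c4=3.
Step 8. [r4c3∈{3}] nothing but 3 survives at r4c3 ⇒ r4c3=3.
Step 9. [r3c4∈{1}] r3c4 is down to just 1 ⇒ r3c4=1.

Answer: 4 2 1 3 / 3 1 2 4 / 2 3 4 1 / 1 4 3 2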